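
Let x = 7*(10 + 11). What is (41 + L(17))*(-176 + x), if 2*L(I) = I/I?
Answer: -2407/2 ≈ -1203.5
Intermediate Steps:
x = 147 (x = 7*21 = 147)
L(I) = ½ (L(I) = (I/I)/2 = (½)*1 = ½)
(41 + L(17))*(-176 + x) = (41 + ½)*(-176 + 147) = (83/2)*(-29) = -2407/2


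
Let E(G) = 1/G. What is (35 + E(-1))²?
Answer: 1156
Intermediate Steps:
(35 + E(-1))² = (35 + 1/(-1))² = (35 - 1)² = 34² = 1156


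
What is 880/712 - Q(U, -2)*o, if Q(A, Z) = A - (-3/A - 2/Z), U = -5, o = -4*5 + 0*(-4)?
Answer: -11638/89 ≈ -130.76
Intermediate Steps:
o = -20 (o = -20 + 0 = -20)
Q(A, Z) = A + 2/Z + 3/A (Q(A, Z) = A + (2/Z + 3/A) = A + 2/Z + 3/A)
880/712 - Q(U, -2)*o = 880/712 - (-5 + 2/(-2) + 3/(-5))*(-20) = 880*(1/712) - (-5 + 2*(-1/2) + 3*(-1/5))*(-20) = 110/89 - (-5 - 1 - 3/5)*(-20) = 110/89 - (-33)*(-20)/5 = 110/89 - 1*132 = 110/89 - 132 = -11638/89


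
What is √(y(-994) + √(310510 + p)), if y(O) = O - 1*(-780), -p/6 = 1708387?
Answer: √(-214 + 2*I*√2484953) ≈ 38.38 + 41.073*I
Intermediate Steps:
p = -10250322 (p = -6*1708387 = -10250322)
y(O) = 780 + O (y(O) = O + 780 = 780 + O)
√(y(-994) + √(310510 + p)) = √((780 - 994) + √(310510 - 10250322)) = √(-214 + √(-9939812)) = √(-214 + 2*I*√2484953)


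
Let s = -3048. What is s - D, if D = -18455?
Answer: 15407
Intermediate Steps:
s - D = -3048 - 1*(-18455) = -3048 + 18455 = 15407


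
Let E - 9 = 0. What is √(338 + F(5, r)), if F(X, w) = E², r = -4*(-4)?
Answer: √419 ≈ 20.469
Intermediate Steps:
E = 9 (E = 9 + 0 = 9)
r = 16
F(X, w) = 81 (F(X, w) = 9² = 81)
√(338 + F(5, r)) = √(338 + 81) = √419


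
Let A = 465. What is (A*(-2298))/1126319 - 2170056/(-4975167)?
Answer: -957379632442/1867875040091 ≈ -0.51255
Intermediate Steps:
(A*(-2298))/1126319 - 2170056/(-4975167) = (465*(-2298))/1126319 - 2170056/(-4975167) = -1068570*1/1126319 - 2170056*(-1/4975167) = -1068570/1126319 + 723352/1658389 = -957379632442/1867875040091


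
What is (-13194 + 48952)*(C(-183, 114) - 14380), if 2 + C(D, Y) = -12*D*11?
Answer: 349498692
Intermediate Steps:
C(D, Y) = -2 - 132*D (C(D, Y) = -2 - 12*D*11 = -2 - 132*D)
(-13194 + 48952)*(C(-183, 114) - 14380) = (-13194 + 48952)*((-2 - 132*(-183)) - 14380) = 35758*((-2 + 24156) - 14380) = 35758*(24154 - 14380) = 35758*9774 = 349498692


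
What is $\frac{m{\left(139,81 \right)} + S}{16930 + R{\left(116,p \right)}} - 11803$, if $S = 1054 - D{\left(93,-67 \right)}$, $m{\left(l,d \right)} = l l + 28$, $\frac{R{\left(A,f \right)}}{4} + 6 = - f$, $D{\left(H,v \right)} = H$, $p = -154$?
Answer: $- \frac{103395928}{8761} \approx -11802.0$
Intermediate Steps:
$R{\left(A,f \right)} = -24 - 4 f$ ($R{\left(A,f \right)} = -24 + 4 \left(- f\right) = -24 - 4 f$)
$m{\left(l,d \right)} = 28 + l^{2}$ ($m{\left(l,d \right)} = l^{2} + 28 = 28 + l^{2}$)
$S = 961$ ($S = 1054 - 93 = 961$)
$\frac{m{\left(139,81 \right)} + S}{16930 + R{\left(116,p \right)}} - 11803 = \frac{\left(28 + 139^{2}\right) + 961}{16930 - -592} - 11803 = \frac{\left(28 + 19321\right) + 961}{16930 + \left(-24 + 616\right)} - 11803 = \frac{19349 + 961}{16930 + 592} - 11803 = \frac{20310}{17522} - 11803 = 20310 \cdot \frac{1}{17522} - 11803 = \frac{10155}{8761} - 11803 = - \frac{103395928}{8761}$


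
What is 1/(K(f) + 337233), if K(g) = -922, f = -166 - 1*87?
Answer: 1/336311 ≈ 2.9734e-6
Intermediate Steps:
f = -253 (f = -166 - 87 = -253)
1/(K(f) + 337233) = 1/(-922 + 337233) = 1/336311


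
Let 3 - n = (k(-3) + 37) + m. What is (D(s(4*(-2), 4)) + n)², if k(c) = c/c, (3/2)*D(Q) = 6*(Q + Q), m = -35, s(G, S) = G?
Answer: 4096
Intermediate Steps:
D(Q) = 8*Q (D(Q) = 2*(6*(Q + Q))/3 = 2*(6*(2*Q))/3 = 2*(12*Q)/3 = 8*Q)
k(c) = 1
n = 0 (n = 3 - ((1 + 37) - 35) = 3 - (38 - 35) = 3 - 1*3 = 3 - 3 = 0)
(D(s(4*(-2), 4)) + n)² = (8*(4*(-2)) + 0)² = (8*(-8) + 0)² = (-64 + 0)² = (-64)² = 4096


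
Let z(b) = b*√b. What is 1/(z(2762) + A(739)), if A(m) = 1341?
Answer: -1341/21068516447 + 2762*√2762/21068516447 ≈ 6.8261e-6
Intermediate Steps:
z(b) = b^(3/2)
1/(z(2762) + A(739)) = 1/(2762^(3/2) + 1341) = 1/(2762*√2762 + 1341) = 1/(1341 + 2762*√2762)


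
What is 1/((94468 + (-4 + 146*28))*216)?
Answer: 1/21287232 ≈ 4.6977e-8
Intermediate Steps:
1/((94468 + (-4 + 146*28))*216) = (1/216)/(94468 + (-4 + 4088)) = (1/216)/(94468 + 4084) = (1/216)/98552 = (1/98552)*(1/216) = 1/21287232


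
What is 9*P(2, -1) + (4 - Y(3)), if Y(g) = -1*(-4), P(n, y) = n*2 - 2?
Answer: 18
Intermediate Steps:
P(n, y) = -2 + 2*n (P(n, y) = 2*n - 2 = -2 + 2*n)
Y(g) = 4
9*P(2, -1) + (4 - Y(3)) = 9*(-2 + 2*2) + (4 - 1*4) = 9*(-2 + 4) + (4 - 4) = 9*2 + 0 = 18 + 0 = 18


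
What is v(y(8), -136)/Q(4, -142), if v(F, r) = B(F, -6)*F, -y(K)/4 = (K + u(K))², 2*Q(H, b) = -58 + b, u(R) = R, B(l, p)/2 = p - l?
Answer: 521216/25 ≈ 20849.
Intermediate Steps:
B(l, p) = -2*l + 2*p (B(l, p) = 2*(p - l) = -2*l + 2*p)
Q(H, b) = -29 + b/2 (Q(H, b) = (-58 + b)/2 = -29 + b/2)
y(K) = -16*K² (y(K) = -4*(K + K)² = -4*4*K² = -16*K²)
v(F, r) = F*(-12 - 2*F) (v(F, r) = (-2*F + 2*(-6))*F = (-2*F - 12)*F = (-12 - 2*F)*F = F*(-12 - 2*F))
v(y(8), -136)/Q(4, -142) = (-2*(-16*8²)*(6 - 16*8²))/(-29 + (½)*(-142)) = (-2*(-16*64)*(6 - 16*64))/(-29 - 71) = -2*(-1024)*(6 - 1024)/(-100) = -2*(-1024)*(-1018)*(-1/100) = -2084864*(-1/100) = 521216/25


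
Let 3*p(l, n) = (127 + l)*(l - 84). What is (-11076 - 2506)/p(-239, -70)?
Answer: -20373/18088 ≈ -1.1263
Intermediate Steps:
p(l, n) = (-84 + l)*(127 + l)/3 (p(l, n) = ((127 + l)*(l - 84))/3 = ((127 + l)*(-84 + l))/3 = ((-84 + l)*(127 + l))/3 = (-84 + l)*(127 + l)/3)
(-11076 - 2506)/p(-239, -70) = (-11076 - 2506)/(-3556 + (⅓)*(-239)² + (43/3)*(-239)) = -13582/(-3556 + (⅓)*57121 - 10277/3) = -13582/(-3556 + 57121/3 - 10277/3) = -13582/36176/3 = -13582*3/36176 = -20373/18088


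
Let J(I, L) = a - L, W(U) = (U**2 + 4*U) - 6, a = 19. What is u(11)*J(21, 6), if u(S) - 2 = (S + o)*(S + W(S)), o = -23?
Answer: -26494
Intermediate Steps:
W(U) = -6 + U**2 + 4*U
u(S) = 2 + (-23 + S)*(-6 + S**2 + 5*S) (u(S) = 2 + (S - 23)*(S + (-6 + S**2 + 4*S)) = 2 + (-23 + S)*(-6 + S**2 + 5*S))
J(I, L) = 19 - L
u(11)*J(21, 6) = (140 + 11**3 - 121*11 - 18*11**2)*(19 - 1*6) = (140 + 1331 - 1331 - 18*121)*(19 - 6) = (140 + 1331 - 1331 - 2178)*13 = -2038*13 = -26494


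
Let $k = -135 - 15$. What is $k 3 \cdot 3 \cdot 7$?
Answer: $-9450$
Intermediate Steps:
$k = -150$ ($k = -135 - 15 = -150$)
$k 3 \cdot 3 \cdot 7 = - 150 \cdot 3 \cdot 3 \cdot 7 = - 150 \cdot 9 \cdot 7 = \left(-150\right) 63 = -9450$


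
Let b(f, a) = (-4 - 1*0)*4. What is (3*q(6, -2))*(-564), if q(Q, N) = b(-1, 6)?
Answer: 27072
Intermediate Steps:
b(f, a) = -16 (b(f, a) = (-4 + 0)*4 = -4*4 = -16)
q(Q, N) = -16
(3*q(6, -2))*(-564) = (3*(-16))*(-564) = -48*(-564) = 27072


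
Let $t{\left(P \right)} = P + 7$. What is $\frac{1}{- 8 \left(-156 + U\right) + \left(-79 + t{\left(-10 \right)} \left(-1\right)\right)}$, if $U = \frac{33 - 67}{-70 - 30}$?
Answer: $\frac{25}{29232} \approx 0.00085523$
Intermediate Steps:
$t{\left(P \right)} = 7 + P$
$U = \frac{17}{50}$ ($U = - \frac{34}{-100} = \left(-34\right) \left(- \frac{1}{100}\right) = \frac{17}{50} \approx 0.34$)
$\frac{1}{- 8 \left(-156 + U\right) + \left(-79 + t{\left(-10 \right)} \left(-1\right)\right)} = \frac{1}{- 8 \left(-156 + \frac{17}{50}\right) - \left(79 - \left(7 - 10\right) \left(-1\right)\right)} = \frac{1}{\left(-8\right) \left(- \frac{7783}{50}\right) - 76} = \frac{1}{\frac{31132}{25} + \left(-79 + 3\right)} = \frac{1}{\frac{31132}{25} - 76} = \frac{1}{\frac{29232}{25}} = \frac{25}{29232}$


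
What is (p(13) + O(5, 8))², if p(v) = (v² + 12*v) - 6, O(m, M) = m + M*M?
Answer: 150544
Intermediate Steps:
O(m, M) = m + M²
p(v) = -6 + v² + 12*v
(p(13) + O(5, 8))² = ((-6 + 13² + 12*13) + (5 + 8²))² = ((-6 + 169 + 156) + (5 + 64))² = (319 + 69)² = 388² = 150544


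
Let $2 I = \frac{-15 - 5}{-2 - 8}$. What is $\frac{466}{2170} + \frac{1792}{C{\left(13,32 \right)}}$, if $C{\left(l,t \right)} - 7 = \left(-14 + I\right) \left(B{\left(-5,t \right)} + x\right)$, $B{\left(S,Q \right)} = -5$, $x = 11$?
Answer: $- \frac{1927777}{77035} \approx -25.025$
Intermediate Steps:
$I = 1$ ($I = \frac{\left(-15 - 5\right) \frac{1}{-2 - 8}}{2} = \frac{\left(-20\right) \frac{1}{-10}}{2} = \frac{\left(-20\right) \left(- \frac{1}{10}\right)}{2} = \frac{1}{2} \cdot 2 = 1$)
$C{\left(l,t \right)} = -71$ ($C{\left(l,t \right)} = 7 + \left(-14 + 1\right) \left(-5 + 11\right) = 7 - 78 = -71$)
$\frac{466}{2170} + \frac{1792}{C{\left(13,32 \right)}} = \frac{466}{2170} + \frac{1792}{-71} = 466 \cdot \frac{1}{2170} + 1792 \left(- \frac{1}{71}\right) = \frac{233}{1085} - \frac{1792}{71} = - \frac{1927777}{77035}$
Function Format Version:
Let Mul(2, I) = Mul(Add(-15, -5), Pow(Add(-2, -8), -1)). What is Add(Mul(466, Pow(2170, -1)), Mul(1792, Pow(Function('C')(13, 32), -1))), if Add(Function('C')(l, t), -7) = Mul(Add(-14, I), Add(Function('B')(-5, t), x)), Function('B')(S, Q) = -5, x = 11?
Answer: Rational(-1927777, 77035) ≈ -25.025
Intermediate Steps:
I = 1 (I = Mul(Rational(1, 2), Mul(Add(-15, -5), Pow(Add(-2, -8), -1))) = Mul(Rational(1, 2), Mul(-20, Pow(-10, -1))) = Mul(Rational(1, 2), Mul(-20, Rational(-1, 10))) = Mul(Rational(1, 2), 2) = 1)
Function('C')(l, t) = -71 (Function('C')(l, t) = Add(7, Mul(Add(-14, 1), Add(-5, 11))) = Add(7, Mul(-13, 6)) = Add(7, -78) = -71)
Add(Mul(466, Pow(2170, -1)), Mul(1792, Pow(Function('C')(13, 32), -1))) = Add(Mul(466, Pow(2170, -1)), Mul(1792, Pow(-71, -1))) = Add(Mul(466, Rational(1, 2170)), Mul(1792, Rational(-1, 71))) = Add(Rational(233, 1085), Rational(-1792, 71)) = Rational(-1927777, 77035)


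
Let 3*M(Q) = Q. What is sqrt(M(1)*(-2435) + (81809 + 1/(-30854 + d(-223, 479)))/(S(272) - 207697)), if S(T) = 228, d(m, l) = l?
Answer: I*sqrt(15925849927596521715)/140041575 ≈ 28.497*I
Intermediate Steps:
M(Q) = Q/3
sqrt(M(1)*(-2435) + (81809 + 1/(-30854 + d(-223, 479)))/(S(272) - 207697)) = sqrt(((1/3)*1)*(-2435) + (81809 + 1/(-30854 + 479))/(228 - 207697)) = sqrt((1/3)*(-2435) + (81809 + 1/(-30375))/(-207469)) = sqrt(-2435/3 + (81809 - 1/30375)*(-1/207469)) = sqrt(-2435/3 + (2484948374/30375)*(-1/207469)) = sqrt(-2435/3 - 2484948374/6301870875) = sqrt(-5117503475249/6301870875) = I*sqrt(15925849927596521715)/140041575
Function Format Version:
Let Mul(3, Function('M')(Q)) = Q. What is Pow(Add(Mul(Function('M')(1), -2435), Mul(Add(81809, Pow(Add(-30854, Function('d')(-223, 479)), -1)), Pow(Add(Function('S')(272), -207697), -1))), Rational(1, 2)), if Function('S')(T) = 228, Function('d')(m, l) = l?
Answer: Mul(Rational(1, 140041575), I, Pow(15925849927596521715, Rational(1, 2))) ≈ Mul(28.497, I)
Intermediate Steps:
Function('M')(Q) = Mul(Rational(1, 3), Q)
Pow(Add(Mul(Function('M')(1), -2435), Mul(Add(81809, Pow(Add(-30854, Function('d')(-223, 479)), -1)), Pow(Add(Function('S')(272), -207697), -1))), Rational(1, 2)) = Pow(Add(Mul(Mul(Rational(1, 3), 1), -2435), Mul(Add(81809, Pow(Add(-30854, 479), -1)), Pow(Add(228, -207697), -1))), Rational(1, 2)) = Pow(Add(Mul(Rational(1, 3), -2435), Mul(Add(81809, Pow(-30375, -1)), Pow(-207469, -1))), Rational(1, 2)) = Pow(Add(Rational(-2435, 3), Mul(Add(81809, Rational(-1, 30375)), Rational(-1, 207469))), Rational(1, 2)) = Pow(Add(Rational(-2435, 3), Mul(Rational(2484948374, 30375), Rational(-1, 207469))), Rational(1, 2)) = Pow(Add(Rational(-2435, 3), Rational(-2484948374, 6301870875)), Rational(1, 2)) = Pow(Rational(-5117503475249, 6301870875), Rational(1, 2)) = Mul(Rational(1, 140041575), I, Pow(15925849927596521715, Rational(1, 2)))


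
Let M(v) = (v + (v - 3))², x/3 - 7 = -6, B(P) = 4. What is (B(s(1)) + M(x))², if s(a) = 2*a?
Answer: 169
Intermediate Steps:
x = 3 (x = 21 + 3*(-6) = 21 - 18 = 3)
M(v) = (-3 + 2*v)² (M(v) = (v + (-3 + v))² = (-3 + 2*v)²)
(B(s(1)) + M(x))² = (4 + (-3 + 2*3)²)² = (4 + (-3 + 6)²)² = (4 + 3²)² = (4 + 9)² = 13² = 169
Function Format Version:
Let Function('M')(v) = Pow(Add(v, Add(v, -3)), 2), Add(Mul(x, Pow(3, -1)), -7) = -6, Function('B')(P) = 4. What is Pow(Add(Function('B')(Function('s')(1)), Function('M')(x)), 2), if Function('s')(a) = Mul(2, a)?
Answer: 169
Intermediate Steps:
x = 3 (x = Add(21, Mul(3, -6)) = Add(21, -18) = 3)
Function('M')(v) = Pow(Add(-3, Mul(2, v)), 2) (Function('M')(v) = Pow(Add(v, Add(-3, v)), 2) = Pow(Add(-3, Mul(2, v)), 2))
Pow(Add(Function('B')(Function('s')(1)), Function('M')(x)), 2) = Pow(Add(4, Pow(Add(-3, Mul(2, 3)), 2)), 2) = Pow(Add(4, Pow(Add(-3, 6), 2)), 2) = Pow(Add(4, Pow(3, 2)), 2) = Pow(Add(4, 9), 2) = Pow(13, 2) = 169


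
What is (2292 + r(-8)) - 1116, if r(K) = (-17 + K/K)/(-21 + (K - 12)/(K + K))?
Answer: 92968/79 ≈ 1176.8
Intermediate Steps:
r(K) = -16/(-21 + (-12 + K)/(2*K)) (r(K) = (-17 + 1)/(-21 + (-12 + K)/((2*K))) = -16/(-21 + (-12 + K)*(1/(2*K))) = -16/(-21 + (-12 + K)/(2*K)))
(2292 + r(-8)) - 1116 = (2292 + 32*(-8)/(12 + 41*(-8))) - 1116 = (2292 + 32*(-8)/(12 - 328)) - 1116 = (2292 + 32*(-8)/(-316)) - 1116 = (2292 + 32*(-8)*(-1/316)) - 1116 = (2292 + 64/79) - 1116 = 181132/79 - 1116 = 92968/79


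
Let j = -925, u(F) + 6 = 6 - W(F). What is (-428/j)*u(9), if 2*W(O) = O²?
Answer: -17334/925 ≈ -18.739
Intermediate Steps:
W(O) = O²/2
u(F) = -F²/2 (u(F) = -6 + (6 - F²/2) = -F²/2)
(-428/j)*u(9) = (-428/(-925))*(-½*9²) = (-428*(-1/925))*(-½*81) = (428/925)*(-81/2) = -17334/925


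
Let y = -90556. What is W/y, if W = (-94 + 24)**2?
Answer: -1225/22639 ≈ -0.054110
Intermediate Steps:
W = 4900 (W = (-70)**2 = 4900)
W/y = 4900/(-90556) = 4900*(-1/90556) = -1225/22639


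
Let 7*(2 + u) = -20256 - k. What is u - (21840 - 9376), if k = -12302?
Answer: -95216/7 ≈ -13602.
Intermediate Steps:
u = -7968/7 (u = -2 + (-20256 - 1*(-12302))/7 = -2 + (-20256 + 12302)/7 = -2 + (⅐)*(-7954) = -2 - 7954/7 = -7968/7 ≈ -1138.3)
u - (21840 - 9376) = -7968/7 - (21840 - 9376) = -7968/7 - 1*12464 = -7968/7 - 12464 = -95216/7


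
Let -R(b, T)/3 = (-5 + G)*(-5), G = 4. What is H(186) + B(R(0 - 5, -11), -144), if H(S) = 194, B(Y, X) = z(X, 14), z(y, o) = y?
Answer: 50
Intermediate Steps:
R(b, T) = -15 (R(b, T) = -3*(-5 + 4)*(-5) = -(-3)*(-5) = -3*5 = -15)
B(Y, X) = X
H(186) + B(R(0 - 5, -11), -144) = 194 - 144 = 50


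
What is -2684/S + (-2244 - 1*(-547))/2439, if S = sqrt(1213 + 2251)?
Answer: -1697/2439 - 671*sqrt(866)/433 ≈ -46.299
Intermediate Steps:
S = 2*sqrt(866) (S = sqrt(3464) = 2*sqrt(866) ≈ 58.856)
-2684/S + (-2244 - 1*(-547))/2439 = -2684*sqrt(866)/1732 + (-2244 - 1*(-547))/2439 = -671*sqrt(866)/433 + (-2244 + 547)*(1/2439) = -671*sqrt(866)/433 - 1697*1/2439 = -671*sqrt(866)/433 - 1697/2439 = -1697/2439 - 671*sqrt(866)/433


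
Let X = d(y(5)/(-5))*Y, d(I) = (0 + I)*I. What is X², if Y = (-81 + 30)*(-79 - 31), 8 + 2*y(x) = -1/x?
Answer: 889326327681/62500 ≈ 1.4229e+7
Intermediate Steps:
y(x) = -4 - 1/(2*x) (y(x) = -4 + (-1/x)/2 = -4 - 1/(2*x))
d(I) = I² (d(I) = I*I = I²)
Y = 5610 (Y = -51*(-110) = 5610)
X = 943041/250 (X = ((-4 - ½/5)/(-5))²*5610 = ((-4 - ½*⅕)*(-⅕))²*5610 = ((-4 - ⅒)*(-⅕))²*5610 = (-41/10*(-⅕))²*5610 = (41/50)²*5610 = (1681/2500)*5610 = 943041/250 ≈ 3772.2)
X² = (943041/250)² = 889326327681/62500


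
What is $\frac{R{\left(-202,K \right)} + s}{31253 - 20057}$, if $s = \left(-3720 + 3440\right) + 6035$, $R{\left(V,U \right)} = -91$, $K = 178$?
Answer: $\frac{472}{933} \approx 0.50589$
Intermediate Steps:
$s = 5755$ ($s = -280 + 6035 = 5755$)
$\frac{R{\left(-202,K \right)} + s}{31253 - 20057} = \frac{-91 + 5755}{31253 - 20057} = \frac{5664}{11196} = 5664 \cdot \frac{1}{11196} = \frac{472}{933}$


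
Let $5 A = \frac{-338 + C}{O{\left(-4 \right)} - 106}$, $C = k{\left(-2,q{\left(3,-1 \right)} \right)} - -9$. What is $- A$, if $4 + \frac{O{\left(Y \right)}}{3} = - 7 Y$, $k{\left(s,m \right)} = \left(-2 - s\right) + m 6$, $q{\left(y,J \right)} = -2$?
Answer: $- \frac{341}{170} \approx -2.0059$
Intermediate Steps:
$k{\left(s,m \right)} = -2 - s + 6 m$ ($k{\left(s,m \right)} = \left(-2 - s\right) + 6 m = -2 - s + 6 m$)
$O{\left(Y \right)} = -12 - 21 Y$ ($O{\left(Y \right)} = -12 + 3 \left(- 7 Y\right) = -12 - 21 Y$)
$C = -3$ ($C = \left(-2 - -2 + 6 \left(-2\right)\right) - -9 = \left(-2 + 2 - 12\right) + 9 = -12 + 9 = -3$)
$A = \frac{341}{170}$ ($A = \frac{\left(-338 - 3\right) \frac{1}{\left(-12 - -84\right) - 106}}{5} = \frac{\left(-341\right) \frac{1}{\left(-12 + 84\right) - 106}}{5} = \frac{\left(-341\right) \frac{1}{72 - 106}}{5} = \frac{\left(-341\right) \frac{1}{-34}}{5} = \frac{\left(-341\right) \left(- \frac{1}{34}\right)}{5} = \frac{1}{5} \cdot \frac{341}{34} = \frac{341}{170} \approx 2.0059$)
$- A = \left(-1\right) \frac{341}{170} = - \frac{341}{170}$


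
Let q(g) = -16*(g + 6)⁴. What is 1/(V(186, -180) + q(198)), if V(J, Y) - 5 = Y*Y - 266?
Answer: -1/27710231157 ≈ -3.6088e-11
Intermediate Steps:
q(g) = -16*(6 + g)⁴
V(J, Y) = -261 + Y² (V(J, Y) = 5 + (Y*Y - 266) = 5 + (Y² - 266) = 5 + (-266 + Y²) = -261 + Y²)
1/(V(186, -180) + q(198)) = 1/((-261 + (-180)²) - 16*(6 + 198)⁴) = 1/((-261 + 32400) - 16*204⁴) = 1/(32139 - 16*1731891456) = 1/(32139 - 27710263296) = 1/(-27710231157) = -1/27710231157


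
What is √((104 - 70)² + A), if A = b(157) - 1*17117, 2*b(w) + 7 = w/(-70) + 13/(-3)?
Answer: I*√704179455/210 ≈ 126.36*I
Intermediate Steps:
b(w) = -17/3 - w/140 (b(w) = -7/2 + (w/(-70) + 13/(-3))/2 = -7/2 + (w*(-1/70) + 13*(-⅓))/2 = -7/2 + (-w/70 - 13/3)/2 = -7/2 + (-13/3 - w/70)/2 = -7/2 + (-13/6 - w/140) = -17/3 - w/140)
A = -7191991/420 (A = (-17/3 - 1/140*157) - 1*17117 = (-17/3 - 157/140) - 17117 = -2851/420 - 17117 = -7191991/420 ≈ -17124.)
√((104 - 70)² + A) = √((104 - 70)² - 7191991/420) = √(34² - 7191991/420) = √(1156 - 7191991/420) = √(-6706471/420) = I*√704179455/210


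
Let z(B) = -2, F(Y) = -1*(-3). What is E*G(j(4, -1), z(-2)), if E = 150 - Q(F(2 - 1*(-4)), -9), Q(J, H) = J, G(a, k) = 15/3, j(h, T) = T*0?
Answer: 735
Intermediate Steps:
j(h, T) = 0
F(Y) = 3
G(a, k) = 5 (G(a, k) = 15*(⅓) = 5)
E = 147 (E = 150 - 1*3 = 150 - 3 = 147)
E*G(j(4, -1), z(-2)) = 147*5 = 735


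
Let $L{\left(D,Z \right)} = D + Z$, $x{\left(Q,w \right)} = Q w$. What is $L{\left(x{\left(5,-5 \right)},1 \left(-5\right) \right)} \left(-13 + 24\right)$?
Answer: $-330$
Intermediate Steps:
$L{\left(x{\left(5,-5 \right)},1 \left(-5\right) \right)} \left(-13 + 24\right) = \left(5 \left(-5\right) + 1 \left(-5\right)\right) \left(-13 + 24\right) = \left(-25 - 5\right) 11 = \left(-30\right) 11 = -330$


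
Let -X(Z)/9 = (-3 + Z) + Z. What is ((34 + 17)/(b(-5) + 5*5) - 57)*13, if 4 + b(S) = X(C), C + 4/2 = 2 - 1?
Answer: -16081/22 ≈ -730.95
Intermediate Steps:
C = -1 (C = -2 + (2 - 1) = -2 + 1 = -1)
X(Z) = 27 - 18*Z (X(Z) = -9*((-3 + Z) + Z) = -9*(-3 + 2*Z) = 27 - 18*Z)
b(S) = 41 (b(S) = -4 + (27 - 18*(-1)) = -4 + (27 + 18) = -4 + 45 = 41)
((34 + 17)/(b(-5) + 5*5) - 57)*13 = ((34 + 17)/(41 + 5*5) - 57)*13 = (51/(41 + 25) - 57)*13 = (51/66 - 57)*13 = (51*(1/66) - 57)*13 = (17/22 - 57)*13 = -1237/22*13 = -16081/22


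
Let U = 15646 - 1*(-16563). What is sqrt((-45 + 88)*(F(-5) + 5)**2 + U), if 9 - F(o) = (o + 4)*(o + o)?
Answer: sqrt(32897) ≈ 181.38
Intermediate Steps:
F(o) = 9 - 2*o*(4 + o) (F(o) = 9 - (o + 4)*(o + o) = 9 - (4 + o)*2*o = 9 - 2*o*(4 + o))
U = 32209 (U = 15646 + 16563 = 32209)
sqrt((-45 + 88)*(F(-5) + 5)**2 + U) = sqrt((-45 + 88)*((9 - 8*(-5) - 2*(-5)**2) + 5)**2 + 32209) = sqrt(43*((9 + 40 - 2*25) + 5)**2 + 32209) = sqrt(43*((9 + 40 - 50) + 5)**2 + 32209) = sqrt(43*(-1 + 5)**2 + 32209) = sqrt(43*4**2 + 32209) = sqrt(43*16 + 32209) = sqrt(688 + 32209) = sqrt(32897)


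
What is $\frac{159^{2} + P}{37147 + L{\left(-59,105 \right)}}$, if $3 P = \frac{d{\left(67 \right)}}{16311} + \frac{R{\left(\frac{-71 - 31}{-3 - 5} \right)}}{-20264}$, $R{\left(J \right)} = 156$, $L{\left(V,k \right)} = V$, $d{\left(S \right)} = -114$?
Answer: $\frac{2089007204255}{3064638036288} \approx 0.68165$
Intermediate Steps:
$P = - \frac{404551}{82631526}$ ($P = \frac{- \frac{114}{16311} + \frac{156}{-20264}}{3} = \frac{\left(-114\right) \frac{1}{16311} + 156 \left(- \frac{1}{20264}\right)}{3} = \frac{- \frac{38}{5437} - \frac{39}{5066}}{3} = \frac{1}{3} \left(- \frac{404551}{27543842}\right) = - \frac{404551}{82631526} \approx -0.0048958$)
$\frac{159^{2} + P}{37147 + L{\left(-59,105 \right)}} = \frac{159^{2} - \frac{404551}{82631526}}{37147 - 59} = \frac{25281 - \frac{404551}{82631526}}{37088} = \frac{2089007204255}{82631526} \cdot \frac{1}{37088} = \frac{2089007204255}{3064638036288}$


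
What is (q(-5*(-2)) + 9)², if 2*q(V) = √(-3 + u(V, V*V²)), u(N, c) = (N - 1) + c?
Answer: (18 + √1006)²/4 ≈ 617.96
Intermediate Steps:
u(N, c) = -1 + N + c (u(N, c) = (-1 + N) + c = -1 + N + c)
q(V) = √(-4 + V + V³)/2 (q(V) = √(-3 + (-1 + V + V*V²))/2 = √(-3 + (-1 + V + V³))/2 = √(-4 + V + V³)/2)
(q(-5*(-2)) + 9)² = (√(-4 - 5*(-2) + (-5*(-2))³)/2 + 9)² = (√(-4 + 10 + 10³)/2 + 9)² = (√(-4 + 10 + 1000)/2 + 9)² = (√1006/2 + 9)² = (9 + √1006/2)²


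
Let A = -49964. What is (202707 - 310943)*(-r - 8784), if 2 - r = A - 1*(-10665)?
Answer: 5204528060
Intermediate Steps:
r = 39301 (r = 2 - (-49964 - 1*(-10665)) = 2 - (-49964 + 10665) = 2 - 1*(-39299) = 2 + 39299 = 39301)
(202707 - 310943)*(-r - 8784) = (202707 - 310943)*(-1*39301 - 8784) = -108236*(-39301 - 8784) = -108236*(-48085) = 5204528060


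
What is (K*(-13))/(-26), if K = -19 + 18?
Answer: -½ ≈ -0.50000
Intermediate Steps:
K = -1
(K*(-13))/(-26) = -1*(-13)/(-26) = 13*(-1/26) = -½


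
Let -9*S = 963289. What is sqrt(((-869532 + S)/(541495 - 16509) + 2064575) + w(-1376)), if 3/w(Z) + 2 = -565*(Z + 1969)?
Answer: sqrt(96961258409229989286688982)/6853051338 ≈ 1436.9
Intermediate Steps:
S = -963289/9 (S = -1/9*963289 = -963289/9 ≈ -1.0703e+5)
w(Z) = 3/(-1112487 - 565*Z) (w(Z) = 3/(-2 - 565*(Z + 1969)) = 3/(-2 - 565*(1969 + Z)) = 3/(-2 + (-1112485 - 565*Z)) = 3/(-1112487 - 565*Z))
sqrt(((-869532 + S)/(541495 - 16509) + 2064575) + w(-1376)) = sqrt(((-869532 - 963289/9)/(541495 - 16509) + 2064575) - 3/(1112487 + 565*(-1376))) = sqrt((-8789077/9/524986 + 2064575) - 3/(1112487 - 777440)) = sqrt((-8789077/9*1/524986 + 2064575) - 3/335047) = sqrt((-799007/429534 + 2064575) - 3*1/335047) = sqrt(886804359043/429534 - 3/335047) = sqrt(297121140082991419/143914078098) = sqrt(96961258409229989286688982)/6853051338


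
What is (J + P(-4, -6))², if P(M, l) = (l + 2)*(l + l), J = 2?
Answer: 2500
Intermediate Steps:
P(M, l) = 2*l*(2 + l) (P(M, l) = (2 + l)*(2*l) = 2*l*(2 + l))
(J + P(-4, -6))² = (2 + 2*(-6)*(2 - 6))² = (2 + 2*(-6)*(-4))² = (2 + 48)² = 50² = 2500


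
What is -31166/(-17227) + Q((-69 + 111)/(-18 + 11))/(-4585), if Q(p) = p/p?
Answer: 20411269/11283685 ≈ 1.8089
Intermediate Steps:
Q(p) = 1
-31166/(-17227) + Q((-69 + 111)/(-18 + 11))/(-4585) = -31166/(-17227) + 1/(-4585) = -31166*(-1/17227) + 1*(-1/4585) = 31166/17227 - 1/4585 = 20411269/11283685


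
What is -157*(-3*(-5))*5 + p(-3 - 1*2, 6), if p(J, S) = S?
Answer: -11769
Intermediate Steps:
-157*(-3*(-5))*5 + p(-3 - 1*2, 6) = -157*(-3*(-5))*5 + 6 = -2355*5 + 6 = -157*75 + 6 = -11775 + 6 = -11769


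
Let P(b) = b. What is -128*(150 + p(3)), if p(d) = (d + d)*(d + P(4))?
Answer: -24576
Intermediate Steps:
p(d) = 2*d*(4 + d) (p(d) = (d + d)*(d + 4) = (2*d)*(4 + d) = 2*d*(4 + d))
-128*(150 + p(3)) = -128*(150 + 2*3*(4 + 3)) = -128*(150 + 2*3*7) = -128*(150 + 42) = -128*192 = -24576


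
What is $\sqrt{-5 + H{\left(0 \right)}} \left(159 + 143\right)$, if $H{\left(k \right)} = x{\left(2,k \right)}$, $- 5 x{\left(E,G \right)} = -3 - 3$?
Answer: $\frac{302 i \sqrt{95}}{5} \approx 588.71 i$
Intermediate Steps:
$x{\left(E,G \right)} = \frac{6}{5}$ ($x{\left(E,G \right)} = - \frac{-3 - 3}{5} = \left(- \frac{1}{5}\right) \left(-6\right) = \frac{6}{5}$)
$H{\left(k \right)} = \frac{6}{5}$
$\sqrt{-5 + H{\left(0 \right)}} \left(159 + 143\right) = \sqrt{-5 + \frac{6}{5}} \left(159 + 143\right) = \sqrt{- \frac{19}{5}} \cdot 302 = \frac{i \sqrt{95}}{5} \cdot 302 = \frac{302 i \sqrt{95}}{5}$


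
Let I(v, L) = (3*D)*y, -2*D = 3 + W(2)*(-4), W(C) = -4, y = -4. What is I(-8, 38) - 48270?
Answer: -48156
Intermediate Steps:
D = -19/2 (D = -(3 - 4*(-4))/2 = -(3 + 16)/2 = -½*19 = -19/2 ≈ -9.5000)
I(v, L) = 114 (I(v, L) = (3*(-19/2))*(-4) = -57/2*(-4) = 114)
I(-8, 38) - 48270 = 114 - 48270 = -48156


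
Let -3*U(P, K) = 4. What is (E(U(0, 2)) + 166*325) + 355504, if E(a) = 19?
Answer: 409473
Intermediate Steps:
U(P, K) = -4/3 (U(P, K) = -⅓*4 = -4/3)
(E(U(0, 2)) + 166*325) + 355504 = (19 + 166*325) + 355504 = (19 + 53950) + 355504 = 53969 + 355504 = 409473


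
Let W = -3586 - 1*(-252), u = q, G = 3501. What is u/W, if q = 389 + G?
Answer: -1945/1667 ≈ -1.1668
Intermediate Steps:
q = 3890 (q = 389 + 3501 = 3890)
u = 3890
W = -3334 (W = -3586 + 252 = -3334)
u/W = 3890/(-3334) = 3890*(-1/3334) = -1945/1667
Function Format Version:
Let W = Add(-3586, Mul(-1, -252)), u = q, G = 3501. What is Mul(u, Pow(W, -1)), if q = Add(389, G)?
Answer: Rational(-1945, 1667) ≈ -1.1668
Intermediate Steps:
q = 3890 (q = Add(389, 3501) = 3890)
u = 3890
W = -3334 (W = Add(-3586, 252) = -3334)
Mul(u, Pow(W, -1)) = Mul(3890, Pow(-3334, -1)) = Mul(3890, Rational(-1, 3334)) = Rational(-1945, 1667)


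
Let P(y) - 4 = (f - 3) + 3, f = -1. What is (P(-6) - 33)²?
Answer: 900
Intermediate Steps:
P(y) = 3 (P(y) = 4 + ((-1 - 3) + 3) = 4 + (-4 + 3) = 4 - 1 = 3)
(P(-6) - 33)² = (3 - 33)² = (-30)² = 900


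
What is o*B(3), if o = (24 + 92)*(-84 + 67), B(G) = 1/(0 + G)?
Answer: -1972/3 ≈ -657.33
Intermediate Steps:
B(G) = 1/G
o = -1972 (o = 116*(-17) = -1972)
o*B(3) = -1972/3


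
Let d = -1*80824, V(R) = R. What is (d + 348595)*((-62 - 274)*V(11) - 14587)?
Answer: -4895657193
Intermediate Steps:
d = -80824
(d + 348595)*((-62 - 274)*V(11) - 14587) = (-80824 + 348595)*((-62 - 274)*11 - 14587) = 267771*(-336*11 - 14587) = 267771*(-3696 - 14587) = 267771*(-18283) = -4895657193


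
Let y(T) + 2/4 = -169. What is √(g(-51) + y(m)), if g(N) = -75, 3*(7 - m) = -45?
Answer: I*√978/2 ≈ 15.636*I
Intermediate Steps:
m = 22 (m = 7 - ⅓*(-45) = 7 + 15 = 22)
y(T) = -339/2 (y(T) = -½ - 169 = -339/2)
√(g(-51) + y(m)) = √(-75 - 339/2) = √(-489/2) = I*√978/2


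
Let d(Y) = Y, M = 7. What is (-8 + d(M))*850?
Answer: -850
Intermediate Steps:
(-8 + d(M))*850 = (-8 + 7)*850 = -1*850 = -850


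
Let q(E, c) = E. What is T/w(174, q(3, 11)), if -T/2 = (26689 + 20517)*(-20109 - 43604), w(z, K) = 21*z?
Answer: 103711582/63 ≈ 1.6462e+6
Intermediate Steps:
T = 6015271756 (T = -2*(26689 + 20517)*(-20109 - 43604) = -94412*(-63713) = -2*(-3007635878) = 6015271756)
T/w(174, q(3, 11)) = 6015271756/((21*174)) = 6015271756/3654 = 6015271756*(1/3654) = 103711582/63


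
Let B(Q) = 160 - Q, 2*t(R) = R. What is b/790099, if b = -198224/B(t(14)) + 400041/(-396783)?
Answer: -8745902185/5329463475789 ≈ -0.0016410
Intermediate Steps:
t(R) = R/2
b = -8745902185/6745311 (b = -198224/(160 - 14/2) + 400041/(-396783) = -198224/(160 - 1*7) + 400041*(-1/396783) = -198224/(160 - 7) - 44449/44087 = -198224/153 - 44449/44087 = -8745902185/6745311 ≈ -1296.6)
b/790099 = -8745902185/6745311/790099 = -8745902185/6745311*1/790099 = -8745902185/5329463475789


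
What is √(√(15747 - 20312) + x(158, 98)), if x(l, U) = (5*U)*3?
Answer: √(1470 + I*√4565) ≈ 38.351 + 0.8809*I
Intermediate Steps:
x(l, U) = 15*U
√(√(15747 - 20312) + x(158, 98)) = √(√(15747 - 20312) + 15*98) = √(√(-4565) + 1470) = √(I*√4565 + 1470) = √(1470 + I*√4565)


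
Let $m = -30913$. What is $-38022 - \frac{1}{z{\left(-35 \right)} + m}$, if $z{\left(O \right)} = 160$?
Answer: $- \frac{1169290565}{30753} \approx -38022.0$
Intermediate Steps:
$-38022 - \frac{1}{z{\left(-35 \right)} + m} = -38022 - \frac{1}{160 - 30913} = -38022 - \frac{1}{-30753} = -38022 - - \frac{1}{30753} = -38022 + \frac{1}{30753} = - \frac{1169290565}{30753}$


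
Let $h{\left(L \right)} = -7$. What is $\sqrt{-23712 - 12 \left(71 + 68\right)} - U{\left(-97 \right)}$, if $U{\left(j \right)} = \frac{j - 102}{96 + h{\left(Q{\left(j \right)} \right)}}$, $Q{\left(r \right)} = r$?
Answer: $\frac{199}{89} + 6 i \sqrt{705} \approx 2.236 + 159.31 i$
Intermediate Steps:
$U{\left(j \right)} = - \frac{102}{89} + \frac{j}{89}$ ($U{\left(j \right)} = \frac{j - 102}{96 - 7} = \frac{-102 + j}{89} = \left(-102 + j\right) \frac{1}{89} = - \frac{102}{89} + \frac{j}{89}$)
$\sqrt{-23712 - 12 \left(71 + 68\right)} - U{\left(-97 \right)} = \sqrt{-23712 - 12 \left(71 + 68\right)} - \left(- \frac{102}{89} + \frac{1}{89} \left(-97\right)\right) = \sqrt{-23712 - 1668} - \left(- \frac{102}{89} - \frac{97}{89}\right) = \sqrt{-23712 - 1668} - - \frac{199}{89} = \sqrt{-25380} + \frac{199}{89} = 6 i \sqrt{705} + \frac{199}{89} = \frac{199}{89} + 6 i \sqrt{705}$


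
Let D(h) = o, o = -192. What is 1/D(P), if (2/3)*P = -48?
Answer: -1/192 ≈ -0.0052083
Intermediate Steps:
P = -72 (P = (3/2)*(-48) = -72)
D(h) = -192
1/D(P) = 1/(-192) = -1/192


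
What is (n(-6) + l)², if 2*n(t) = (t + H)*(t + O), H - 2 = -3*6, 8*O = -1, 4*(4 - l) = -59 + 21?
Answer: 418609/64 ≈ 6540.8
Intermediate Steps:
l = 27/2 (l = 4 - (-59 + 21)/4 = 4 - ¼*(-38) = 4 + 19/2 = 27/2 ≈ 13.500)
O = -⅛ (O = (⅛)*(-1) = -⅛ ≈ -0.12500)
H = -16 (H = 2 - 3*6 = 2 - 18 = -16)
n(t) = (-16 + t)*(-⅛ + t)/2 (n(t) = ((t - 16)*(t - ⅛))/2 = ((-16 + t)*(-⅛ + t))/2 = (-16 + t)*(-⅛ + t)/2)
(n(-6) + l)² = ((1 + (½)*(-6)² - 129/16*(-6)) + 27/2)² = ((1 + (½)*36 + 387/8) + 27/2)² = ((1 + 18 + 387/8) + 27/2)² = (539/8 + 27/2)² = (647/8)² = 418609/64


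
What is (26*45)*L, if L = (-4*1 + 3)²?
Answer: 1170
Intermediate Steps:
L = 1 (L = (-4 + 3)² = (-1)² = 1)
(26*45)*L = (26*45)*1 = 1170*1 = 1170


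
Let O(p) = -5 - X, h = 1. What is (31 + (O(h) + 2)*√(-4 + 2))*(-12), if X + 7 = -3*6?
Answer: -372 - 264*I*√2 ≈ -372.0 - 373.35*I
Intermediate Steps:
X = -25 (X = -7 - 3*6 = -7 - 18 = -25)
O(p) = 20 (O(p) = -5 - 1*(-25) = -5 + 25 = 20)
(31 + (O(h) + 2)*√(-4 + 2))*(-12) = (31 + (20 + 2)*√(-4 + 2))*(-12) = (31 + 22*√(-2))*(-12) = (31 + 22*(I*√2))*(-12) = (31 + 22*I*√2)*(-12) = -372 - 264*I*√2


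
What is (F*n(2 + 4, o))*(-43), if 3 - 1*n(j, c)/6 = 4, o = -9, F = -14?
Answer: -3612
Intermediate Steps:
n(j, c) = -6 (n(j, c) = 18 - 6*4 = 18 - 24 = -6)
(F*n(2 + 4, o))*(-43) = -14*(-6)*(-43) = 84*(-43) = -3612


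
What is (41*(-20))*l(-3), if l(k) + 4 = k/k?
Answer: 2460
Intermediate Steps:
l(k) = -3 (l(k) = -4 + k/k = -4 + 1 = -3)
(41*(-20))*l(-3) = (41*(-20))*(-3) = -820*(-3) = 2460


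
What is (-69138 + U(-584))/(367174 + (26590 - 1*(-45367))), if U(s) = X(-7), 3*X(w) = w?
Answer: -207421/1317393 ≈ -0.15745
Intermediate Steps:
X(w) = w/3
U(s) = -7/3 (U(s) = (⅓)*(-7) = -7/3)
(-69138 + U(-584))/(367174 + (26590 - 1*(-45367))) = (-69138 - 7/3)/(367174 + (26590 - 1*(-45367))) = -207421/(3*(367174 + (26590 + 45367))) = -207421/(3*(367174 + 71957)) = -207421/3/439131 = -207421/3*1/439131 = -207421/1317393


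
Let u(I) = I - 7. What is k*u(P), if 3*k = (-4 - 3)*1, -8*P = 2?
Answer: 203/12 ≈ 16.917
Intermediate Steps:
P = -¼ (P = -⅛*2 = -¼ ≈ -0.25000)
u(I) = -7 + I
k = -7/3 (k = ((-4 - 3)*1)/3 = (-7*1)/3 = (⅓)*(-7) = -7/3 ≈ -2.3333)
k*u(P) = -7*(-7 - ¼)/3 = -7/3*(-29/4) = 203/12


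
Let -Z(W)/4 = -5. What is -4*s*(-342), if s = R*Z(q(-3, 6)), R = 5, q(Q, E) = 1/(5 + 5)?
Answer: 136800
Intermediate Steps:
q(Q, E) = ⅒ (q(Q, E) = 1/10 = ⅒)
Z(W) = 20 (Z(W) = -4*(-5) = 20)
s = 100 (s = 5*20 = 100)
-4*s*(-342) = -4*100*(-342) = -400*(-342) = 136800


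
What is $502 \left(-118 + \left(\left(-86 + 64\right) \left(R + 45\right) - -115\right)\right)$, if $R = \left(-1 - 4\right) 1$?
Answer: $-443266$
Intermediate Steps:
$R = -5$ ($R = \left(-5\right) 1 = -5$)
$502 \left(-118 + \left(\left(-86 + 64\right) \left(R + 45\right) - -115\right)\right) = 502 \left(-118 + \left(\left(-86 + 64\right) \left(-5 + 45\right) - -115\right)\right) = 502 \left(-118 + \left(\left(-22\right) 40 + 115\right)\right) = 502 \left(-118 + \left(-880 + 115\right)\right) = 502 \left(-118 - 765\right) = 502 \left(-883\right) = -443266$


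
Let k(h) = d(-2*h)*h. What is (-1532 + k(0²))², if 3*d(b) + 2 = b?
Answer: 2347024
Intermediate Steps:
d(b) = -⅔ + b/3
k(h) = h*(-⅔ - 2*h/3) (k(h) = (-⅔ + (-2*h)/3)*h = (-⅔ - 2*h/3)*h = h*(-⅔ - 2*h/3))
(-1532 + k(0²))² = (-1532 + (⅔)*0²*(-1 - 1*0²))² = (-1532 + (⅔)*0*(-1 - 1*0))² = (-1532 + (⅔)*0*(-1 + 0))² = (-1532 + (⅔)*0*(-1))² = (-1532 + 0)² = (-1532)² = 2347024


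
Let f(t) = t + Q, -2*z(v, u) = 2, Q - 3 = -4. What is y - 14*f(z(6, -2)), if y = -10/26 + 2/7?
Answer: 2539/91 ≈ 27.901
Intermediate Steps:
Q = -1 (Q = 3 - 4 = -1)
z(v, u) = -1 (z(v, u) = -1/2*2 = -1)
y = -9/91 (y = -10*1/26 + 2*(1/7) = -5/13 + 2/7 = -9/91 ≈ -0.098901)
f(t) = -1 + t (f(t) = t - 1 = -1 + t)
y - 14*f(z(6, -2)) = -9/91 - 14*(-1 - 1) = -9/91 - 14*(-2) = -9/91 + 28 = 2539/91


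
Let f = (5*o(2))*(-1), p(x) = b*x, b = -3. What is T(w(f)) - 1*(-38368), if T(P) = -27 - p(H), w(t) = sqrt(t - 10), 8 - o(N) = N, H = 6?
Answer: 38359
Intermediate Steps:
o(N) = 8 - N
p(x) = -3*x
f = -30 (f = (5*(8 - 1*2))*(-1) = (5*(8 - 2))*(-1) = (5*6)*(-1) = 30*(-1) = -30)
w(t) = sqrt(-10 + t)
T(P) = -9 (T(P) = -27 - (-3)*6 = -27 - 1*(-18) = -27 + 18 = -9)
T(w(f)) - 1*(-38368) = -9 - 1*(-38368) = -9 + 38368 = 38359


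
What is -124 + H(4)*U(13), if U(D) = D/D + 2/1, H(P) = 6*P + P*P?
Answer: -4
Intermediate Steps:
H(P) = P² + 6*P (H(P) = 6*P + P² = P² + 6*P)
U(D) = 3 (U(D) = 1 + 2*1 = 1 + 2 = 3)
-124 + H(4)*U(13) = -124 + (4*(6 + 4))*3 = -124 + (4*10)*3 = -124 + 40*3 = -124 + 120 = -4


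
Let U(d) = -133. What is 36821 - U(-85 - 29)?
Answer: 36954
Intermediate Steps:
36821 - U(-85 - 29) = 36821 - 1*(-133) = 36821 + 133 = 36954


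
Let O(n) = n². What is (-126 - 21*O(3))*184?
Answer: -57960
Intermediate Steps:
(-126 - 21*O(3))*184 = (-126 - 21*3²)*184 = (-126 - 21*9)*184 = (-126 - 189)*184 = -315*184 = -57960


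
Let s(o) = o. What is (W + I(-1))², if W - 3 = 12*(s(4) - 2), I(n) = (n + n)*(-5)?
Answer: 1369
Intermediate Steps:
I(n) = -10*n (I(n) = (2*n)*(-5) = -10*n)
W = 27 (W = 3 + 12*(4 - 2) = 3 + 12*2 = 3 + 24 = 27)
(W + I(-1))² = (27 - 10*(-1))² = (27 + 10)² = 37² = 1369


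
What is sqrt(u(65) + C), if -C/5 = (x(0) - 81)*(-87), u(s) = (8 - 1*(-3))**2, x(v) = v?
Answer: I*sqrt(35114) ≈ 187.39*I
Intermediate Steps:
u(s) = 121 (u(s) = (8 + 3)**2 = 11**2 = 121)
C = -35235 (C = -5*(0 - 81)*(-87) = -(-405)*(-87) = -5*7047 = -35235)
sqrt(u(65) + C) = sqrt(121 - 35235) = sqrt(-35114) = I*sqrt(35114)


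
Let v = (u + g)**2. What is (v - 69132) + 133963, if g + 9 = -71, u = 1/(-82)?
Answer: 478970365/6724 ≈ 71233.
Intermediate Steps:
u = -1/82 ≈ -0.012195
g = -80 (g = -9 - 71 = -80)
v = 43046721/6724 (v = (-1/82 - 80)**2 = (-6561/82)**2 = 43046721/6724 ≈ 6402.0)
(v - 69132) + 133963 = (43046721/6724 - 69132) + 133963 = -421796847/6724 + 133963 = 478970365/6724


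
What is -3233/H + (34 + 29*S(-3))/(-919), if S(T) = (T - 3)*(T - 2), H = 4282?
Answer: -6842055/3935158 ≈ -1.7387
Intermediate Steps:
S(T) = (-3 + T)*(-2 + T)
-3233/H + (34 + 29*S(-3))/(-919) = -3233/4282 + (34 + 29*(6 + (-3)² - 5*(-3)))/(-919) = -3233*1/4282 + (34 + 29*(6 + 9 + 15))*(-1/919) = -3233/4282 + (34 + 29*30)*(-1/919) = -3233/4282 + (34 + 870)*(-1/919) = -3233/4282 + 904*(-1/919) = -3233/4282 - 904/919 = -6842055/3935158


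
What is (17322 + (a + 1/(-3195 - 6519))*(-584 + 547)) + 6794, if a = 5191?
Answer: -1631475977/9714 ≈ -1.6795e+5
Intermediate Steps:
(17322 + (a + 1/(-3195 - 6519))*(-584 + 547)) + 6794 = (17322 + (5191 + 1/(-3195 - 6519))*(-584 + 547)) + 6794 = (17322 + (5191 + 1/(-9714))*(-37)) + 6794 = (17322 + (5191 - 1/9714)*(-37)) + 6794 = (17322 + (50425373/9714)*(-37)) + 6794 = (17322 - 1865738801/9714) + 6794 = -1697472893/9714 + 6794 = -1631475977/9714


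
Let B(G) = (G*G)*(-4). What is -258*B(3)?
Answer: 9288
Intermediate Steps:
B(G) = -4*G² (B(G) = G²*(-4) = -4*G²)
-258*B(3) = -(-1032)*3² = -(-1032)*9 = -258*(-36) = 9288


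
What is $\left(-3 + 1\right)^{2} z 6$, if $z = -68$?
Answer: $-1632$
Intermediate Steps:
$\left(-3 + 1\right)^{2} z 6 = \left(-3 + 1\right)^{2} \left(-68\right) 6 = \left(-2\right)^{2} \left(-68\right) 6 = 4 \left(-68\right) 6 = \left(-272\right) 6 = -1632$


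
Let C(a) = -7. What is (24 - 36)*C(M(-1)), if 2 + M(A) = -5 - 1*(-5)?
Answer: 84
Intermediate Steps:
M(A) = -2 (M(A) = -2 + (-5 - 1*(-5)) = -2 + (-5 + 5) = -2 + 0 = -2)
(24 - 36)*C(M(-1)) = (24 - 36)*(-7) = -12*(-7) = 84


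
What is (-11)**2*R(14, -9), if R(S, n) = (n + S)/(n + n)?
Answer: -605/18 ≈ -33.611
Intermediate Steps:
R(S, n) = (S + n)/(2*n) (R(S, n) = (S + n)/((2*n)) = (S + n)*(1/(2*n)) = (S + n)/(2*n))
(-11)**2*R(14, -9) = (-11)**2*((1/2)*(14 - 9)/(-9)) = 121*((1/2)*(-1/9)*5) = 121*(-5/18) = -605/18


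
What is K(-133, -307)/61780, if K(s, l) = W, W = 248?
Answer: 62/15445 ≈ 0.0040142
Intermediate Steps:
K(s, l) = 248
K(-133, -307)/61780 = 248/61780 = 248*(1/61780) = 62/15445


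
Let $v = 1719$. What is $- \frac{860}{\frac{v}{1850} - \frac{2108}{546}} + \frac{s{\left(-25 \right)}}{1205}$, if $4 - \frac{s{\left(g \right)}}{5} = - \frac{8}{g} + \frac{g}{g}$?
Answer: $\frac{2617015776071}{8920693325} \approx 293.36$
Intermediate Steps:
$s{\left(g \right)} = 15 + \frac{40}{g}$ ($s{\left(g \right)} = 20 - 5 \left(- \frac{8}{g} + \frac{g}{g}\right) = 20 - 5 \left(- \frac{8}{g} + 1\right) = 20 - 5 \left(1 - \frac{8}{g}\right) = 20 - \left(5 - \frac{40}{g}\right) = 15 + \frac{40}{g}$)
$- \frac{860}{\frac{v}{1850} - \frac{2108}{546}} + \frac{s{\left(-25 \right)}}{1205} = - \frac{860}{\frac{1719}{1850} - \frac{2108}{546}} + \frac{15 + \frac{40}{-25}}{1205} = - \frac{860}{1719 \cdot \frac{1}{1850} - \frac{1054}{273}} + \left(15 + 40 \left(- \frac{1}{25}\right)\right) \frac{1}{1205} = - \frac{860}{\frac{1719}{1850} - \frac{1054}{273}} + \left(15 - \frac{8}{5}\right) \frac{1}{1205} = - \frac{860}{- \frac{1480613}{505050}} + \frac{67}{5} \cdot \frac{1}{1205} = \left(-860\right) \left(- \frac{505050}{1480613}\right) + \frac{67}{6025} = \frac{434343000}{1480613} + \frac{67}{6025} = \frac{2617015776071}{8920693325}$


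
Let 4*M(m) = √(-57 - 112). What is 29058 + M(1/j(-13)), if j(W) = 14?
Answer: 29058 + 13*I/4 ≈ 29058.0 + 3.25*I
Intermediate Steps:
M(m) = 13*I/4 (M(m) = √(-57 - 112)/4 = √(-169)/4 = (13*I)/4 = 13*I/4)
29058 + M(1/j(-13)) = 29058 + 13*I/4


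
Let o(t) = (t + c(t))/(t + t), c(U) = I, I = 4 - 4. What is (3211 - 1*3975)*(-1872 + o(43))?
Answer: 1429826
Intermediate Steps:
I = 0
c(U) = 0
o(t) = ½ (o(t) = (t + 0)/(t + t) = t/((2*t)) = t*(1/(2*t)) = ½)
(3211 - 1*3975)*(-1872 + o(43)) = (3211 - 1*3975)*(-1872 + ½) = (3211 - 3975)*(-3743/2) = -764*(-3743/2) = 1429826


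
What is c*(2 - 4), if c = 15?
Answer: -30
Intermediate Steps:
c*(2 - 4) = 15*(2 - 4) = 15*(-2) = -30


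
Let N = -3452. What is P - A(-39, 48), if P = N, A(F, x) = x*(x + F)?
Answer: -3884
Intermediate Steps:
A(F, x) = x*(F + x)
P = -3452
P - A(-39, 48) = -3452 - 48*(-39 + 48) = -3452 - 48*9 = -3452 - 1*432 = -3452 - 432 = -3884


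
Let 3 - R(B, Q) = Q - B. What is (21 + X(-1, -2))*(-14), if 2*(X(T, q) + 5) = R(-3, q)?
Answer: -238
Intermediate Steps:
R(B, Q) = 3 + B - Q (R(B, Q) = 3 - (Q - B) = 3 + (B - Q) = 3 + B - Q)
X(T, q) = -5 - q/2 (X(T, q) = -5 + (3 - 3 - q)/2 = -5 + (-q)/2 = -5 - q/2)
(21 + X(-1, -2))*(-14) = (21 + (-5 - 1/2*(-2)))*(-14) = (21 + (-5 + 1))*(-14) = (21 - 4)*(-14) = 17*(-14) = -238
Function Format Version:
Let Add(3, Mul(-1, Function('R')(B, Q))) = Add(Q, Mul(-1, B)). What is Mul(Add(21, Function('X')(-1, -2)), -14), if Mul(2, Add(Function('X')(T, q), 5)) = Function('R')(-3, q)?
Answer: -238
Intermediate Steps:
Function('R')(B, Q) = Add(3, B, Mul(-1, Q)) (Function('R')(B, Q) = Add(3, Mul(-1, Add(Q, Mul(-1, B)))) = Add(3, Add(B, Mul(-1, Q))) = Add(3, B, Mul(-1, Q)))
Function('X')(T, q) = Add(-5, Mul(Rational(-1, 2), q)) (Function('X')(T, q) = Add(-5, Mul(Rational(1, 2), Add(3, -3, Mul(-1, q)))) = Add(-5, Mul(Rational(1, 2), Mul(-1, q))) = Add(-5, Mul(Rational(-1, 2), q)))
Mul(Add(21, Function('X')(-1, -2)), -14) = Mul(Add(21, Add(-5, Mul(Rational(-1, 2), -2))), -14) = Mul(Add(21, Add(-5, 1)), -14) = Mul(Add(21, -4), -14) = Mul(17, -14) = -238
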